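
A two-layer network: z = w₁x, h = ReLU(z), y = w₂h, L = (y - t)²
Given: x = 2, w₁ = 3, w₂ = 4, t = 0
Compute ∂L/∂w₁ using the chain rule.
∂L/∂w₁ = 384

Forward pass:
z = w₁x = 3×2 = 6
h = ReLU(6) = 6
y = w₂h = 4×6 = 24

Backward pass:
∂L/∂y = 2(y - t) = 2(24 - 0) = 48
∂y/∂h = w₂ = 4
∂h/∂z = 1 (ReLU derivative)
∂z/∂w₁ = x = 2

∂L/∂w₁ = 48 × 4 × 1 × 2 = 384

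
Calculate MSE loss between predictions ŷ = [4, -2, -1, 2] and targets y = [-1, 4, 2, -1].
MSE = 19.75

MSE = (1/4)((4--1)² + (-2-4)² + (-1-2)² + (2--1)²) = (1/4)(25 + 36 + 9 + 9) = 19.75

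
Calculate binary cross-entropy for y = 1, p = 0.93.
L = 0.07257

L = -1·log(0.93) - 0·log(0.07) = -log(0.93) = 0.07257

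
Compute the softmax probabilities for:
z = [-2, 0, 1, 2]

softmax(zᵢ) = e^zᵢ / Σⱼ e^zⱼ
p = [0.012, 0.0889, 0.2418, 0.6572]

exp(z) = [0.1353, 1, 2.718, 7.389]
Sum = 11.24
p = [0.012, 0.0889, 0.2418, 0.6572]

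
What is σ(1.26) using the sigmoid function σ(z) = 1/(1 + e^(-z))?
0.779

sigmoid(1.26) = 1/(1 + e^(-1.26)) = 1/(1 + 0.2837) = 0.779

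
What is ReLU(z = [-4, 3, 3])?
h = [0, 3, 3]

ReLU applied element-wise: max(0,-4)=0, max(0,3)=3, max(0,3)=3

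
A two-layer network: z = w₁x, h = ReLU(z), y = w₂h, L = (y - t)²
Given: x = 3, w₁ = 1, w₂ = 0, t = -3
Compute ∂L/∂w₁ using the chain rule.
∂L/∂w₁ = 0

Forward pass:
z = w₁x = 1×3 = 3
h = ReLU(3) = 3
y = w₂h = 0×3 = 0

Backward pass:
∂L/∂y = 2(y - t) = 2(0 - -3) = 6
∂y/∂h = w₂ = 0
∂h/∂z = 1 (ReLU derivative)
∂z/∂w₁ = x = 3

∂L/∂w₁ = 6 × 0 × 1 × 3 = 0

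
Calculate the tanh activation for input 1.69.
0.9341

tanh(1.69) = (e^(1.69) - e^(-1.69))/(e^(1.69) + e^(-1.69)) = 0.9341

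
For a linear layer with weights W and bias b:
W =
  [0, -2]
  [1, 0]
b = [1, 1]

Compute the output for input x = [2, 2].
y = [-3, 3]

Wx = [0×2 + -2×2, 1×2 + 0×2]
   = [-4, 2]
y = Wx + b = [-4 + 1, 2 + 1] = [-3, 3]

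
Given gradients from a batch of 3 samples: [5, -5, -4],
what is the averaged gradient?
Average gradient = -1.333

Average = (1/3)(5 + -5 + -4) = -4/3 = -1.333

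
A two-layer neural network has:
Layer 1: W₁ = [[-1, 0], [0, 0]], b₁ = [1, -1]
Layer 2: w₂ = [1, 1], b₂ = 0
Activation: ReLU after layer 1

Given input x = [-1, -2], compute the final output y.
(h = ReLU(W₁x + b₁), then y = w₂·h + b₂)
y = 2

Layer 1 pre-activation: z₁ = [2, -1]
After ReLU: h = [2, 0]
Layer 2 output: y = 1×2 + 1×0 + 0 = 2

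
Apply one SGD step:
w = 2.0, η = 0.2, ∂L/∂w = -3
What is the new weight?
w_new = 2.6

w_new = w - η·∂L/∂w = 2.0 - 0.2×(-3) = 2.0 - (-0.6) = 2.6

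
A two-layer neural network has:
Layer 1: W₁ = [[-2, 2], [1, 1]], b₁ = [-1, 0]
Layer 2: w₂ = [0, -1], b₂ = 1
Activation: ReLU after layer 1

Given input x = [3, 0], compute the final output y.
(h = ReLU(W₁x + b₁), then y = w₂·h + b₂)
y = -2

Layer 1 pre-activation: z₁ = [-7, 3]
After ReLU: h = [0, 3]
Layer 2 output: y = 0×0 + -1×3 + 1 = -2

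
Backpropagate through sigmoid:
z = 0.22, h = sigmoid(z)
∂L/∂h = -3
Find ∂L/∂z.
∂L/∂z = -0.741

σ(0.22) = 0.5548
σ'(0.22) = σ(0.22)(1 - σ(0.22)) = 0.5548 × 0.4452 = 0.247
∂L/∂z = ∂L/∂h · σ'(z) = -3 × 0.247 = -0.741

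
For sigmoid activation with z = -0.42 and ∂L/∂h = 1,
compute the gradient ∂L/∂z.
∂L/∂z = 0.2393

σ(-0.42) = 0.3965
σ'(-0.42) = σ(-0.42)(1 - σ(-0.42)) = 0.3965 × 0.6035 = 0.2393
∂L/∂z = ∂L/∂h · σ'(z) = 1 × 0.2393 = 0.2393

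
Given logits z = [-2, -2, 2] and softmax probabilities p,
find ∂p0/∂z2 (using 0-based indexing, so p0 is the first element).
∂p0/∂z2 = -0.01704

p = softmax(z) = [0.01767, 0.01767, 0.9647]
p0 = 0.01767, p2 = 0.9647

∂p0/∂z2 = -p0 × p2 = -0.01767 × 0.9647 = -0.01704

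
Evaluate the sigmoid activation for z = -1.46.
0.1885

sigmoid(-1.46) = 1/(1 + e^(1.46)) = 1/(1 + 4.306) = 0.1885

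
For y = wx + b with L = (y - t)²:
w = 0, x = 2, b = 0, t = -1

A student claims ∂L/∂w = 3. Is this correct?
Incorrect

y = (0)(2) + 0 = 0
∂L/∂y = 2(y - t) = 2(0 - -1) = 2
∂y/∂w = x = 2
∂L/∂w = 2 × 2 = 4

Claimed value: 3
Incorrect: The correct gradient is 4.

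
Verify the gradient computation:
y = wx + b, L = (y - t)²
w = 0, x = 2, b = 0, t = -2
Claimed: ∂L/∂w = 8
Correct

y = (0)(2) + 0 = 0
∂L/∂y = 2(y - t) = 2(0 - -2) = 4
∂y/∂w = x = 2
∂L/∂w = 4 × 2 = 8

Claimed value: 8
Correct: The correct gradient is 8.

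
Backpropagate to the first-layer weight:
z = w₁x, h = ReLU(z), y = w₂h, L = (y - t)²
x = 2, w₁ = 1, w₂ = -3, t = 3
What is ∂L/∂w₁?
∂L/∂w₁ = 108

Forward pass:
z = w₁x = 1×2 = 2
h = ReLU(2) = 2
y = w₂h = -3×2 = -6

Backward pass:
∂L/∂y = 2(y - t) = 2(-6 - 3) = -18
∂y/∂h = w₂ = -3
∂h/∂z = 1 (ReLU derivative)
∂z/∂w₁ = x = 2

∂L/∂w₁ = -18 × -3 × 1 × 2 = 108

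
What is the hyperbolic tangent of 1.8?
0.9468

tanh(1.8) = (e^(1.8) - e^(-1.8))/(e^(1.8) + e^(-1.8)) = 0.9468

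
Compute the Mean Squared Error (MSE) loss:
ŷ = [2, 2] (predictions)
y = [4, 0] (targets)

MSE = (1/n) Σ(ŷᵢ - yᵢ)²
MSE = 4

MSE = (1/2)((2-4)² + (2-0)²) = (1/2)(4 + 4) = 4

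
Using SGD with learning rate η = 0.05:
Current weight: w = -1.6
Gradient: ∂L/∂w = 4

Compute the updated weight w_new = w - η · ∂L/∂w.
w_new = -1.8

w_new = w - η·∂L/∂w = -1.6 - 0.05×(4) = -1.6 - (0.2) = -1.8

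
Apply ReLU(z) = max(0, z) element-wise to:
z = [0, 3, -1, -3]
h = [0, 3, 0, 0]

ReLU applied element-wise: max(0,0)=0, max(0,3)=3, max(0,-1)=0, max(0,-3)=0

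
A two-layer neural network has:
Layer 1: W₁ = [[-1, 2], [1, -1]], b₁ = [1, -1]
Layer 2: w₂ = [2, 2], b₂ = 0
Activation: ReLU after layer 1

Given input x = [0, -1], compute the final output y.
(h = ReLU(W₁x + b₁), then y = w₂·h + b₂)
y = 0

Layer 1 pre-activation: z₁ = [-1, 0]
After ReLU: h = [0, 0]
Layer 2 output: y = 2×0 + 2×0 + 0 = 0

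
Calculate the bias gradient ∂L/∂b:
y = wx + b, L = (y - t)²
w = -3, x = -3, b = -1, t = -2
∂L/∂b = 20

y = wx + b = (-3)(-3) + -1 = 8
∂L/∂y = 2(y - t) = 2(8 - -2) = 20
∂y/∂b = 1
∂L/∂b = ∂L/∂y · ∂y/∂b = 20 × 1 = 20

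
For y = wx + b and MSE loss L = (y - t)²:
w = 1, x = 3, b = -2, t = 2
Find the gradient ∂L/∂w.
∂L/∂w = -6

y = wx + b = (1)(3) + -2 = 1
∂L/∂y = 2(y - t) = 2(1 - 2) = -2
∂y/∂w = x = 3
∂L/∂w = ∂L/∂y · ∂y/∂w = -2 × 3 = -6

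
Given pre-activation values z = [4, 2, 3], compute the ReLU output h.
h = [4, 2, 3]

ReLU applied element-wise: max(0,4)=4, max(0,2)=2, max(0,3)=3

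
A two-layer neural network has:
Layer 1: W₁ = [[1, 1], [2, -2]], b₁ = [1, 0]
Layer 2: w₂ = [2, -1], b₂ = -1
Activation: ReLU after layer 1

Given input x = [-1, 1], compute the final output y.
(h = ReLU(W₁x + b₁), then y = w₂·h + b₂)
y = 1

Layer 1 pre-activation: z₁ = [1, -4]
After ReLU: h = [1, 0]
Layer 2 output: y = 2×1 + -1×0 + -1 = 1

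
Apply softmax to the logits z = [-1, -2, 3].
p = [0.0179, 0.0066, 0.9756]

exp(z) = [0.3679, 0.1353, 20.09]
Sum = 20.59
p = [0.0179, 0.0066, 0.9756]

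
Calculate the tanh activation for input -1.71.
-0.9366

tanh(-1.71) = (e^(-1.71) - e^(1.71))/(e^(-1.71) + e^(1.71)) = -0.9366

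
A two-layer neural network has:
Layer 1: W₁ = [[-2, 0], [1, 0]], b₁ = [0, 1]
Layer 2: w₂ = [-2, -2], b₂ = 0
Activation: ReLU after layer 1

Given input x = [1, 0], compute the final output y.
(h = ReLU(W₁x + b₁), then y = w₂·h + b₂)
y = -4

Layer 1 pre-activation: z₁ = [-2, 2]
After ReLU: h = [0, 2]
Layer 2 output: y = -2×0 + -2×2 + 0 = -4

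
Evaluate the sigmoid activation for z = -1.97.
0.1224

sigmoid(-1.97) = 1/(1 + e^(1.97)) = 1/(1 + 7.171) = 0.1224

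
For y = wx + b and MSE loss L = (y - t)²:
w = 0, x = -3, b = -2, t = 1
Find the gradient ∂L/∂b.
∂L/∂b = -6

y = wx + b = (0)(-3) + -2 = -2
∂L/∂y = 2(y - t) = 2(-2 - 1) = -6
∂y/∂b = 1
∂L/∂b = ∂L/∂y · ∂y/∂b = -6 × 1 = -6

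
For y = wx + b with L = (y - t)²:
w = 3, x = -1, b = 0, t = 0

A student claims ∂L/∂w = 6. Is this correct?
Correct

y = (3)(-1) + 0 = -3
∂L/∂y = 2(y - t) = 2(-3 - 0) = -6
∂y/∂w = x = -1
∂L/∂w = -6 × -1 = 6

Claimed value: 6
Correct: The correct gradient is 6.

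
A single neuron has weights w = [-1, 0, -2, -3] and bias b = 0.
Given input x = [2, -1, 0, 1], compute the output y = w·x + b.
y = -5

y = (-1)(2) + (0)(-1) + (-2)(0) + (-3)(1) + 0 = -5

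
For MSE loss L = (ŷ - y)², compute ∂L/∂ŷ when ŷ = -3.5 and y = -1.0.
∂L/∂ŷ = -5.0

∂L/∂ŷ = 2(ŷ - y) = 2(-3.5 - -1.0) = 2(-2.5) = -5.0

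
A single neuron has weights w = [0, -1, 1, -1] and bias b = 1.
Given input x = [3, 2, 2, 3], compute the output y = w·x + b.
y = -2

y = (0)(3) + (-1)(2) + (1)(2) + (-1)(3) + 1 = -2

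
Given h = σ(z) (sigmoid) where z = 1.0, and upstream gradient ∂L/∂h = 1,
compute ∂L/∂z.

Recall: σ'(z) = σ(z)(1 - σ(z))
∂L/∂z = 0.1966

σ(1.0) = 0.7311
σ'(1.0) = σ(1.0)(1 - σ(1.0)) = 0.7311 × 0.2689 = 0.1966
∂L/∂z = ∂L/∂h · σ'(z) = 1 × 0.1966 = 0.1966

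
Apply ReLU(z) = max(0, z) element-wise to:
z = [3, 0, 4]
h = [3, 0, 4]

ReLU applied element-wise: max(0,3)=3, max(0,0)=0, max(0,4)=4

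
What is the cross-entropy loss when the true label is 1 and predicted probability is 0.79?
L = 0.2357

L = -1·log(0.79) - 0·log(0.21) = -log(0.79) = 0.2357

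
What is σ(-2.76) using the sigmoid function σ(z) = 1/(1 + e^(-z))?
0.05952

sigmoid(-2.76) = 1/(1 + e^(2.76)) = 1/(1 + 15.8) = 0.05952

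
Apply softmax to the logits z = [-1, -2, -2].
p = [0.5761, 0.2119, 0.2119]

exp(z) = [0.3679, 0.1353, 0.1353]
Sum = 0.6386
p = [0.5761, 0.2119, 0.2119]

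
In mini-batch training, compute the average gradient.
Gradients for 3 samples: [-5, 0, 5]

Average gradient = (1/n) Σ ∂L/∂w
Average gradient = 0

Average = (1/3)(-5 + 0 + 5) = 0/3 = 0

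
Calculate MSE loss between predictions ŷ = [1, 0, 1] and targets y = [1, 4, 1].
MSE = 5.333

MSE = (1/3)((1-1)² + (0-4)² + (1-1)²) = (1/3)(0 + 16 + 0) = 5.333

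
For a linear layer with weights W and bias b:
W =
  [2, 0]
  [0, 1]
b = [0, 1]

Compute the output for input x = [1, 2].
y = [2, 3]

Wx = [2×1 + 0×2, 0×1 + 1×2]
   = [2, 2]
y = Wx + b = [2 + 0, 2 + 1] = [2, 3]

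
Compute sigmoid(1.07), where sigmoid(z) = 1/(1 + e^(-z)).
0.7446

sigmoid(1.07) = 1/(1 + e^(-1.07)) = 1/(1 + 0.343) = 0.7446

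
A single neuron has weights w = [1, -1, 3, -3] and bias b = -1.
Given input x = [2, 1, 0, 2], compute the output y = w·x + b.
y = -6

y = (1)(2) + (-1)(1) + (3)(0) + (-3)(2) + -1 = -6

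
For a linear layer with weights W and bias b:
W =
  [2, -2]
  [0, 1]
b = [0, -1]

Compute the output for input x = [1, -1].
y = [4, -2]

Wx = [2×1 + -2×-1, 0×1 + 1×-1]
   = [4, -1]
y = Wx + b = [4 + 0, -1 + -1] = [4, -2]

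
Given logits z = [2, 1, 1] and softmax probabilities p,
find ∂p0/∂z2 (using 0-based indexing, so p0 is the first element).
∂p0/∂z2 = -0.1221

p = softmax(z) = [0.5761, 0.2119, 0.2119]
p0 = 0.5761, p2 = 0.2119

∂p0/∂z2 = -p0 × p2 = -0.5761 × 0.2119 = -0.1221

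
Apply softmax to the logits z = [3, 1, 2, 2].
p = [0.5344, 0.0723, 0.1966, 0.1966]

exp(z) = [20.09, 2.718, 7.389, 7.389]
Sum = 37.58
p = [0.5344, 0.0723, 0.1966, 0.1966]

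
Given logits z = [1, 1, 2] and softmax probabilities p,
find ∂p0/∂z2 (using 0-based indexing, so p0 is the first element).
∂p0/∂z2 = -0.1221

p = softmax(z) = [0.2119, 0.2119, 0.5761]
p0 = 0.2119, p2 = 0.5761

∂p0/∂z2 = -p0 × p2 = -0.2119 × 0.5761 = -0.1221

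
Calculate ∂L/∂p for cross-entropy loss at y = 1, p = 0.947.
∂L/∂p = -1.056

∂L/∂p = -y/p + (1-y)/(1-p) = -1/0.947 + 0 = -1.056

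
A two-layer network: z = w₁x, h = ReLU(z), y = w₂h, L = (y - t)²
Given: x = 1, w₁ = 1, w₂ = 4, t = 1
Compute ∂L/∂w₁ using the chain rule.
∂L/∂w₁ = 24

Forward pass:
z = w₁x = 1×1 = 1
h = ReLU(1) = 1
y = w₂h = 4×1 = 4

Backward pass:
∂L/∂y = 2(y - t) = 2(4 - 1) = 6
∂y/∂h = w₂ = 4
∂h/∂z = 1 (ReLU derivative)
∂z/∂w₁ = x = 1

∂L/∂w₁ = 6 × 4 × 1 × 1 = 24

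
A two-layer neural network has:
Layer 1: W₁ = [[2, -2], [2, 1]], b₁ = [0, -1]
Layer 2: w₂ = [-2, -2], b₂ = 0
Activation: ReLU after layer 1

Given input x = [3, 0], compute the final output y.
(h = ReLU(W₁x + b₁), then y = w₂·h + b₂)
y = -22

Layer 1 pre-activation: z₁ = [6, 5]
After ReLU: h = [6, 5]
Layer 2 output: y = -2×6 + -2×5 + 0 = -22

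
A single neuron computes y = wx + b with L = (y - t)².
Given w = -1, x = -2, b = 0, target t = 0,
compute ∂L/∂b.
∂L/∂b = 4

y = wx + b = (-1)(-2) + 0 = 2
∂L/∂y = 2(y - t) = 2(2 - 0) = 4
∂y/∂b = 1
∂L/∂b = ∂L/∂y · ∂y/∂b = 4 × 1 = 4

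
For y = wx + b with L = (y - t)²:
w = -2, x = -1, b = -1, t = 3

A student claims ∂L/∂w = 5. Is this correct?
Incorrect

y = (-2)(-1) + -1 = 1
∂L/∂y = 2(y - t) = 2(1 - 3) = -4
∂y/∂w = x = -1
∂L/∂w = -4 × -1 = 4

Claimed value: 5
Incorrect: The correct gradient is 4.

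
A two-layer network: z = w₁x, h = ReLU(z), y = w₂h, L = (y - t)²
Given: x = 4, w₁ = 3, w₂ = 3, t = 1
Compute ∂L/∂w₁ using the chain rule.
∂L/∂w₁ = 840

Forward pass:
z = w₁x = 3×4 = 12
h = ReLU(12) = 12
y = w₂h = 3×12 = 36

Backward pass:
∂L/∂y = 2(y - t) = 2(36 - 1) = 70
∂y/∂h = w₂ = 3
∂h/∂z = 1 (ReLU derivative)
∂z/∂w₁ = x = 4

∂L/∂w₁ = 70 × 3 × 1 × 4 = 840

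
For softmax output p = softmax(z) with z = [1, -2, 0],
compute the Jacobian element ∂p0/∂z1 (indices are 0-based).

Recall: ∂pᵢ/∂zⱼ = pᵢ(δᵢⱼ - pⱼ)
∂p0/∂z1 = -0.02477

p = softmax(z) = [0.7054, 0.03512, 0.2595]
p0 = 0.7054, p1 = 0.03512

∂p0/∂z1 = -p0 × p1 = -0.7054 × 0.03512 = -0.02477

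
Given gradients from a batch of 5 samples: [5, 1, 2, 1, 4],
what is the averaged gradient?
Average gradient = 2.6

Average = (1/5)(5 + 1 + 2 + 1 + 4) = 13/5 = 2.6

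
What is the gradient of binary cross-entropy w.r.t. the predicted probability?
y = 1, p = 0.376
∂L/∂p = -2.66

∂L/∂p = -y/p + (1-y)/(1-p) = -1/0.376 + 0 = -2.66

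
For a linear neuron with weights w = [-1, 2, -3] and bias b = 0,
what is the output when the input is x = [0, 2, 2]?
y = -2

y = (-1)(0) + (2)(2) + (-3)(2) + 0 = -2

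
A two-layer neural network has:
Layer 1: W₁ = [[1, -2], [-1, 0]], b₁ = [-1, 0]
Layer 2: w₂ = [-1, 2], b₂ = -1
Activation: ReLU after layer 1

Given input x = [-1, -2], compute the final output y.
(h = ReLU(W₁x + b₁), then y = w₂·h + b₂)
y = -1

Layer 1 pre-activation: z₁ = [2, 1]
After ReLU: h = [2, 1]
Layer 2 output: y = -1×2 + 2×1 + -1 = -1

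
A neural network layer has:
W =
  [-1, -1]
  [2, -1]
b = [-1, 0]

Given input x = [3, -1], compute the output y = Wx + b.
y = [-3, 7]

Wx = [-1×3 + -1×-1, 2×3 + -1×-1]
   = [-2, 7]
y = Wx + b = [-2 + -1, 7 + 0] = [-3, 7]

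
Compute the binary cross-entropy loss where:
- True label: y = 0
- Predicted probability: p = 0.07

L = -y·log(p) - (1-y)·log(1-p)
L = 0.07257

L = -0·log(0.07) - 1·log(0.93) = -log(0.93) = 0.07257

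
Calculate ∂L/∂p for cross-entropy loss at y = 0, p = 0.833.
∂L/∂p = 5.988

∂L/∂p = -y/p + (1-y)/(1-p) = 0 + 1/0.167 = 5.988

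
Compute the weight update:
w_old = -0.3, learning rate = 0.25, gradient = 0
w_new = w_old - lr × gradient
w_new = -0.3

w_new = w - η·∂L/∂w = -0.3 - 0.25×(0) = -0.3 - (0) = -0.3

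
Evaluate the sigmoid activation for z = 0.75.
0.6792

sigmoid(0.75) = 1/(1 + e^(-0.75)) = 1/(1 + 0.4724) = 0.6792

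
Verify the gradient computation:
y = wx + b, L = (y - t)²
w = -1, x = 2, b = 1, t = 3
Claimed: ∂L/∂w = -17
Incorrect

y = (-1)(2) + 1 = -1
∂L/∂y = 2(y - t) = 2(-1 - 3) = -8
∂y/∂w = x = 2
∂L/∂w = -8 × 2 = -16

Claimed value: -17
Incorrect: The correct gradient is -16.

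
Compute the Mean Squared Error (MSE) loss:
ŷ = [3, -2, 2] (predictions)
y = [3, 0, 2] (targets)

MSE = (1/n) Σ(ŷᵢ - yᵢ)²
MSE = 1.333

MSE = (1/3)((3-3)² + (-2-0)² + (2-2)²) = (1/3)(0 + 4 + 0) = 1.333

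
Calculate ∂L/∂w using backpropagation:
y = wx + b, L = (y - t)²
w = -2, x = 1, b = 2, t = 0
∂L/∂w = 0

y = wx + b = (-2)(1) + 2 = 0
∂L/∂y = 2(y - t) = 2(0 - 0) = 0
∂y/∂w = x = 1
∂L/∂w = ∂L/∂y · ∂y/∂w = 0 × 1 = 0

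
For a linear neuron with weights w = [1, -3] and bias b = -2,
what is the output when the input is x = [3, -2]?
y = 7

y = (1)(3) + (-3)(-2) + -2 = 7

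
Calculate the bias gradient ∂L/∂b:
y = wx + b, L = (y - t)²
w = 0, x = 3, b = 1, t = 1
∂L/∂b = 0

y = wx + b = (0)(3) + 1 = 1
∂L/∂y = 2(y - t) = 2(1 - 1) = 0
∂y/∂b = 1
∂L/∂b = ∂L/∂y · ∂y/∂b = 0 × 1 = 0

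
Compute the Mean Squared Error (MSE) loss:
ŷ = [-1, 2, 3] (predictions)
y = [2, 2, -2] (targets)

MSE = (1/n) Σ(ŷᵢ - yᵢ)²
MSE = 11.33

MSE = (1/3)((-1-2)² + (2-2)² + (3--2)²) = (1/3)(9 + 0 + 25) = 11.33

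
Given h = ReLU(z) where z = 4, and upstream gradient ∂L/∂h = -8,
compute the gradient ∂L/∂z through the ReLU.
∂L/∂z = -8

h = ReLU(4) = 4
Since z > 0: ∂h/∂z = 1
∂L/∂z = ∂L/∂h · ∂h/∂z = -8 × 1 = -8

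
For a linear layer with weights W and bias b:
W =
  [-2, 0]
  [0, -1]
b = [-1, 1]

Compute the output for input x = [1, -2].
y = [-3, 3]

Wx = [-2×1 + 0×-2, 0×1 + -1×-2]
   = [-2, 2]
y = Wx + b = [-2 + -1, 2 + 1] = [-3, 3]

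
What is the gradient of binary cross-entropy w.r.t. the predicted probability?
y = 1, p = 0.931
∂L/∂p = -1.074

∂L/∂p = -y/p + (1-y)/(1-p) = -1/0.931 + 0 = -1.074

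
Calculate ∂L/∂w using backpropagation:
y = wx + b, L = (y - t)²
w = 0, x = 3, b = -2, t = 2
∂L/∂w = -24

y = wx + b = (0)(3) + -2 = -2
∂L/∂y = 2(y - t) = 2(-2 - 2) = -8
∂y/∂w = x = 3
∂L/∂w = ∂L/∂y · ∂y/∂w = -8 × 3 = -24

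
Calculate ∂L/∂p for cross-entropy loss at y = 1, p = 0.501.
∂L/∂p = -1.996

∂L/∂p = -y/p + (1-y)/(1-p) = -1/0.501 + 0 = -1.996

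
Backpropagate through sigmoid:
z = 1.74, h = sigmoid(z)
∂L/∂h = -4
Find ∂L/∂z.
∂L/∂z = -0.5081

σ(1.74) = 0.8507
σ'(1.74) = σ(1.74)(1 - σ(1.74)) = 0.8507 × 0.1493 = 0.127
∂L/∂z = ∂L/∂h · σ'(z) = -4 × 0.127 = -0.5081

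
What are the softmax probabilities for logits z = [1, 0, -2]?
p = [0.7054, 0.2595, 0.0351]

exp(z) = [2.718, 1, 0.1353]
Sum = 3.854
p = [0.7054, 0.2595, 0.0351]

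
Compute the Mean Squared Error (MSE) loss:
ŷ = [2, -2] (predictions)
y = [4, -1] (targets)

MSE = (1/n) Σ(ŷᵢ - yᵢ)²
MSE = 2.5

MSE = (1/2)((2-4)² + (-2--1)²) = (1/2)(4 + 1) = 2.5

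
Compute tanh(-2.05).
-0.9674

tanh(-2.05) = (e^(-2.05) - e^(2.05))/(e^(-2.05) + e^(2.05)) = -0.9674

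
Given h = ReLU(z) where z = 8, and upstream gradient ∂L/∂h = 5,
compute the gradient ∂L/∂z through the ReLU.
∂L/∂z = 5

h = ReLU(8) = 8
Since z > 0: ∂h/∂z = 1
∂L/∂z = ∂L/∂h · ∂h/∂z = 5 × 1 = 5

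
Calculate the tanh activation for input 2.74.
0.9917

tanh(2.74) = (e^(2.74) - e^(-2.74))/(e^(2.74) + e^(-2.74)) = 0.9917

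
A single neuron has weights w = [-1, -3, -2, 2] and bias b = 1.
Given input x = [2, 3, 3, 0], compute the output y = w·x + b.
y = -16

y = (-1)(2) + (-3)(3) + (-2)(3) + (2)(0) + 1 = -16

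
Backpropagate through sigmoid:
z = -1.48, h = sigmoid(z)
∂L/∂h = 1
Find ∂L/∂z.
∂L/∂z = 0.151

σ(-1.48) = 0.1854
σ'(-1.48) = σ(-1.48)(1 - σ(-1.48)) = 0.1854 × 0.8146 = 0.151
∂L/∂z = ∂L/∂h · σ'(z) = 1 × 0.151 = 0.151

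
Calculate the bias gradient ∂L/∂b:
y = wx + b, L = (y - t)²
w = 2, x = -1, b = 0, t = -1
∂L/∂b = -2

y = wx + b = (2)(-1) + 0 = -2
∂L/∂y = 2(y - t) = 2(-2 - -1) = -2
∂y/∂b = 1
∂L/∂b = ∂L/∂y · ∂y/∂b = -2 × 1 = -2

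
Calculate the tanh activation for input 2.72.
0.9914

tanh(2.72) = (e^(2.72) - e^(-2.72))/(e^(2.72) + e^(-2.72)) = 0.9914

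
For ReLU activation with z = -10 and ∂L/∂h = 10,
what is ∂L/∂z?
∂L/∂z = 0

h = ReLU(-10) = 0
Since z < 0: ∂h/∂z = 0
∂L/∂z = ∂L/∂h · ∂h/∂z = 10 × 0 = 0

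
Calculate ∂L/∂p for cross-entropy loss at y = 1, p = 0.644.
∂L/∂p = -1.553

∂L/∂p = -y/p + (1-y)/(1-p) = -1/0.644 + 0 = -1.553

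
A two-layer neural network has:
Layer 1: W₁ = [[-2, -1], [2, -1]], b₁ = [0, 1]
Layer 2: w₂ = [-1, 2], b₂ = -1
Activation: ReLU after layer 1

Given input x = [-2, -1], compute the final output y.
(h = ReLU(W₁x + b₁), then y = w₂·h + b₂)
y = -6

Layer 1 pre-activation: z₁ = [5, -2]
After ReLU: h = [5, 0]
Layer 2 output: y = -1×5 + 2×0 + -1 = -6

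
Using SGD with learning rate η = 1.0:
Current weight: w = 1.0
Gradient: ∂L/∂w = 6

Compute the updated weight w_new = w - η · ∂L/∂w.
w_new = -5

w_new = w - η·∂L/∂w = 1.0 - 1.0×(6) = 1.0 - (6) = -5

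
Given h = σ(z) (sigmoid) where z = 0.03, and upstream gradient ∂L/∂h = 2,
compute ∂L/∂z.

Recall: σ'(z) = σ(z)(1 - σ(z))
∂L/∂z = 0.4999

σ(0.03) = 0.5075
σ'(0.03) = σ(0.03)(1 - σ(0.03)) = 0.5075 × 0.4925 = 0.2499
∂L/∂z = ∂L/∂h · σ'(z) = 2 × 0.2499 = 0.4999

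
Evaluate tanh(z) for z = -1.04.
-0.7779

tanh(-1.04) = (e^(-1.04) - e^(1.04))/(e^(-1.04) + e^(1.04)) = -0.7779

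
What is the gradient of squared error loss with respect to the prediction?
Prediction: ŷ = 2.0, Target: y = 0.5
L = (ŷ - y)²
∂L/∂ŷ = 3.0

∂L/∂ŷ = 2(ŷ - y) = 2(2.0 - 0.5) = 2(1.5) = 3.0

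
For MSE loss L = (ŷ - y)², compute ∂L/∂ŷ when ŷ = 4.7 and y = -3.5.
∂L/∂ŷ = 16.4

∂L/∂ŷ = 2(ŷ - y) = 2(4.7 - -3.5) = 2(8.2) = 16.4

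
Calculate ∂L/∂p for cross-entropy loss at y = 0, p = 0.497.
∂L/∂p = 1.988

∂L/∂p = -y/p + (1-y)/(1-p) = 0 + 1/0.503 = 1.988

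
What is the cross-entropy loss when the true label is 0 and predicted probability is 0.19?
L = 0.2107

L = -0·log(0.19) - 1·log(0.81) = -log(0.81) = 0.2107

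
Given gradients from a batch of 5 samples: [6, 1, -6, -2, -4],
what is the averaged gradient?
Average gradient = -1

Average = (1/5)(6 + 1 + -6 + -2 + -4) = -5/5 = -1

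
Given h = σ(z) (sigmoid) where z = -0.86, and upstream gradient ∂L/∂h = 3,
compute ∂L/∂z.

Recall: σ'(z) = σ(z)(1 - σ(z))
∂L/∂z = 0.6268

σ(-0.86) = 0.2973
σ'(-0.86) = σ(-0.86)(1 - σ(-0.86)) = 0.2973 × 0.7027 = 0.2089
∂L/∂z = ∂L/∂h · σ'(z) = 3 × 0.2089 = 0.6268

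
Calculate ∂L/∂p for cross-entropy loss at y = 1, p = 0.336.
∂L/∂p = -2.976

∂L/∂p = -y/p + (1-y)/(1-p) = -1/0.336 + 0 = -2.976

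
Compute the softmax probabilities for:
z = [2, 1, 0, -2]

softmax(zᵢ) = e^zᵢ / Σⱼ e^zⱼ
p = [0.6572, 0.2418, 0.0889, 0.012]

exp(z) = [7.389, 2.718, 1, 0.1353]
Sum = 11.24
p = [0.6572, 0.2418, 0.0889, 0.012]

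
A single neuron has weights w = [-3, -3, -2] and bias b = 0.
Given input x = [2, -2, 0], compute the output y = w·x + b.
y = 0

y = (-3)(2) + (-3)(-2) + (-2)(0) + 0 = 0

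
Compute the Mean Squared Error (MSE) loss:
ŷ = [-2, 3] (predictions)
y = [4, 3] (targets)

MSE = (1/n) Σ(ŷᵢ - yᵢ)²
MSE = 18

MSE = (1/2)((-2-4)² + (3-3)²) = (1/2)(36 + 0) = 18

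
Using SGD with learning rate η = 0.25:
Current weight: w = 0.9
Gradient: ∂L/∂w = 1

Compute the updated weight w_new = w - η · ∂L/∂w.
w_new = 0.65

w_new = w - η·∂L/∂w = 0.9 - 0.25×(1) = 0.9 - (0.25) = 0.65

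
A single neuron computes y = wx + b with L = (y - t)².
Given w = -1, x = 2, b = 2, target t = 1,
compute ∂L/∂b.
∂L/∂b = -2

y = wx + b = (-1)(2) + 2 = 0
∂L/∂y = 2(y - t) = 2(0 - 1) = -2
∂y/∂b = 1
∂L/∂b = ∂L/∂y · ∂y/∂b = -2 × 1 = -2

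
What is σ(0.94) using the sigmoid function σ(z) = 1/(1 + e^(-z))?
0.7191

sigmoid(0.94) = 1/(1 + e^(-0.94)) = 1/(1 + 0.3906) = 0.7191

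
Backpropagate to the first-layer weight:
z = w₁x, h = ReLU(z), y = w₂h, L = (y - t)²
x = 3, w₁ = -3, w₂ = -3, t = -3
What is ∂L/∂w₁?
∂L/∂w₁ = 0

Forward pass:
z = w₁x = -3×3 = -9
h = ReLU(-9) = 0
y = w₂h = -3×0 = 0

Backward pass:
∂L/∂y = 2(y - t) = 2(0 - -3) = 6
∂y/∂h = w₂ = -3
∂h/∂z = 0 (ReLU derivative)
∂z/∂w₁ = x = 3

∂L/∂w₁ = 6 × -3 × 0 × 3 = 0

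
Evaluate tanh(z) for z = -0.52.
-0.4777

tanh(-0.52) = (e^(-0.52) - e^(0.52))/(e^(-0.52) + e^(0.52)) = -0.4777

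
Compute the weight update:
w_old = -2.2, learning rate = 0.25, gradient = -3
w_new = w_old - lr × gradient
w_new = -1.45

w_new = w - η·∂L/∂w = -2.2 - 0.25×(-3) = -2.2 - (-0.75) = -1.45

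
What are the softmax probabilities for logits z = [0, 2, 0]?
p = [0.1065, 0.787, 0.1065]

exp(z) = [1, 7.389, 1]
Sum = 9.389
p = [0.1065, 0.787, 0.1065]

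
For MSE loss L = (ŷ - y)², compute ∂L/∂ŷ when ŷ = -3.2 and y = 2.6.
∂L/∂ŷ = -11.6

∂L/∂ŷ = 2(ŷ - y) = 2(-3.2 - 2.6) = 2(-5.8) = -11.6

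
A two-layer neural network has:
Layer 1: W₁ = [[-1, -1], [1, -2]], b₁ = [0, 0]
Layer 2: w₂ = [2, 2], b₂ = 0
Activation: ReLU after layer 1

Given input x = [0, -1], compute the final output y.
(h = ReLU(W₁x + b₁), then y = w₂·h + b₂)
y = 6

Layer 1 pre-activation: z₁ = [1, 2]
After ReLU: h = [1, 2]
Layer 2 output: y = 2×1 + 2×2 + 0 = 6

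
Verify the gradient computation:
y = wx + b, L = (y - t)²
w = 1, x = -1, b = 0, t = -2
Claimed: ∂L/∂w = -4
Incorrect

y = (1)(-1) + 0 = -1
∂L/∂y = 2(y - t) = 2(-1 - -2) = 2
∂y/∂w = x = -1
∂L/∂w = 2 × -1 = -2

Claimed value: -4
Incorrect: The correct gradient is -2.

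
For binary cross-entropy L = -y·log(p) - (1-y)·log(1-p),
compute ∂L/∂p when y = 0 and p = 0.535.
∂L/∂p = 2.151

∂L/∂p = -y/p + (1-y)/(1-p) = 0 + 1/0.465 = 2.151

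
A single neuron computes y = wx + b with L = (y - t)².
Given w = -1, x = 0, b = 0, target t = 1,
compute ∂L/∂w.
∂L/∂w = 0

y = wx + b = (-1)(0) + 0 = 0
∂L/∂y = 2(y - t) = 2(0 - 1) = -2
∂y/∂w = x = 0
∂L/∂w = ∂L/∂y · ∂y/∂w = -2 × 0 = 0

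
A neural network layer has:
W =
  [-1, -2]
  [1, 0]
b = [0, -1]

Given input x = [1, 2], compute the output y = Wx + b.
y = [-5, 0]

Wx = [-1×1 + -2×2, 1×1 + 0×2]
   = [-5, 1]
y = Wx + b = [-5 + 0, 1 + -1] = [-5, 0]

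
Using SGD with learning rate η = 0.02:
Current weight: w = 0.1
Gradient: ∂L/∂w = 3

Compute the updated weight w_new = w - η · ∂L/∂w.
w_new = 0.04

w_new = w - η·∂L/∂w = 0.1 - 0.02×(3) = 0.1 - (0.06) = 0.04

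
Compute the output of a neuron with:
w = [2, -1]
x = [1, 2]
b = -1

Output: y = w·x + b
y = -1

y = (2)(1) + (-1)(2) + -1 = -1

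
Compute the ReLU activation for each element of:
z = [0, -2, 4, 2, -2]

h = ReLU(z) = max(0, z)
h = [0, 0, 4, 2, 0]

ReLU applied element-wise: max(0,0)=0, max(0,-2)=0, max(0,4)=4, max(0,2)=2, max(0,-2)=0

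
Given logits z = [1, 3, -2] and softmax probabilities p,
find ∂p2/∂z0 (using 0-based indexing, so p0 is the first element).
∂p2/∂z0 = -0.0006991

p = softmax(z) = [0.1185, 0.8756, 0.0059]
p2 = 0.0059, p0 = 0.1185

∂p2/∂z0 = -p2 × p0 = -0.0059 × 0.1185 = -0.0006991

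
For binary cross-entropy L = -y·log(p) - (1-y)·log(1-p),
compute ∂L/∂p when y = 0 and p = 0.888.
∂L/∂p = 8.929

∂L/∂p = -y/p + (1-y)/(1-p) = 0 + 1/0.112 = 8.929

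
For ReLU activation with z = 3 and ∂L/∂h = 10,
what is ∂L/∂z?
∂L/∂z = 10

h = ReLU(3) = 3
Since z > 0: ∂h/∂z = 1
∂L/∂z = ∂L/∂h · ∂h/∂z = 10 × 1 = 10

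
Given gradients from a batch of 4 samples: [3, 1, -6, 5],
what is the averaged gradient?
Average gradient = 0.75

Average = (1/4)(3 + 1 + -6 + 5) = 3/4 = 0.75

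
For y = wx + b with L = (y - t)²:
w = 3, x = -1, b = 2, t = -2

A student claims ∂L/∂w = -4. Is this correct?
Incorrect

y = (3)(-1) + 2 = -1
∂L/∂y = 2(y - t) = 2(-1 - -2) = 2
∂y/∂w = x = -1
∂L/∂w = 2 × -1 = -2

Claimed value: -4
Incorrect: The correct gradient is -2.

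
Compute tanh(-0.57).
-0.5154

tanh(-0.57) = (e^(-0.57) - e^(0.57))/(e^(-0.57) + e^(0.57)) = -0.5154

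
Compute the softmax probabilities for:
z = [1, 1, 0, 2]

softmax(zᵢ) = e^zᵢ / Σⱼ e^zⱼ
p = [0.1966, 0.1966, 0.0723, 0.5344]

exp(z) = [2.718, 2.718, 1, 7.389]
Sum = 13.83
p = [0.1966, 0.1966, 0.0723, 0.5344]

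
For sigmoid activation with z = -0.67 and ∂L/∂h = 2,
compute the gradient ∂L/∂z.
∂L/∂z = 0.4478

σ(-0.67) = 0.3385
σ'(-0.67) = σ(-0.67)(1 - σ(-0.67)) = 0.3385 × 0.6615 = 0.2239
∂L/∂z = ∂L/∂h · σ'(z) = 2 × 0.2239 = 0.4478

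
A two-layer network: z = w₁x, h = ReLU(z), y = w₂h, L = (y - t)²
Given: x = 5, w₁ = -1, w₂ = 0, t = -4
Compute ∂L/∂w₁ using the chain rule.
∂L/∂w₁ = 0

Forward pass:
z = w₁x = -1×5 = -5
h = ReLU(-5) = 0
y = w₂h = 0×0 = 0

Backward pass:
∂L/∂y = 2(y - t) = 2(0 - -4) = 8
∂y/∂h = w₂ = 0
∂h/∂z = 0 (ReLU derivative)
∂z/∂w₁ = x = 5

∂L/∂w₁ = 8 × 0 × 0 × 5 = 0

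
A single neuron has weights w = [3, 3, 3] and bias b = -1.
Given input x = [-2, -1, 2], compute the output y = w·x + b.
y = -4

y = (3)(-2) + (3)(-1) + (3)(2) + -1 = -4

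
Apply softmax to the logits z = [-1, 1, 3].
p = [0.0159, 0.1173, 0.8668]

exp(z) = [0.3679, 2.718, 20.09]
Sum = 23.17
p = [0.0159, 0.1173, 0.8668]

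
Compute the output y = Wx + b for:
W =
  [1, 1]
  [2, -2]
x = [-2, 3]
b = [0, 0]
y = [1, -10]

Wx = [1×-2 + 1×3, 2×-2 + -2×3]
   = [1, -10]
y = Wx + b = [1 + 0, -10 + 0] = [1, -10]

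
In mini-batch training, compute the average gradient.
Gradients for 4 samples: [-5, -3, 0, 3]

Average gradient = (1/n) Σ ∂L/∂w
Average gradient = -1.25

Average = (1/4)(-5 + -3 + 0 + 3) = -5/4 = -1.25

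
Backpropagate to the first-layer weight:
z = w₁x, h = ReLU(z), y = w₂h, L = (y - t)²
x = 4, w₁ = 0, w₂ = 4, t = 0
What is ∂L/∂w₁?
∂L/∂w₁ = 0

Forward pass:
z = w₁x = 0×4 = 0
h = ReLU(0) = 0
y = w₂h = 4×0 = 0

Backward pass:
∂L/∂y = 2(y - t) = 2(0 - 0) = 0
∂y/∂h = w₂ = 4
∂h/∂z = 0 (ReLU derivative)
∂z/∂w₁ = x = 4

∂L/∂w₁ = 0 × 4 × 0 × 4 = 0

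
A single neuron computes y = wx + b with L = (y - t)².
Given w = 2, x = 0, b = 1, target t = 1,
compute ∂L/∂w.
∂L/∂w = 0

y = wx + b = (2)(0) + 1 = 1
∂L/∂y = 2(y - t) = 2(1 - 1) = 0
∂y/∂w = x = 0
∂L/∂w = ∂L/∂y · ∂y/∂w = 0 × 0 = 0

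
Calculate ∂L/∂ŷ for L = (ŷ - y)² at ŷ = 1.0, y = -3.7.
∂L/∂ŷ = 9.4

∂L/∂ŷ = 2(ŷ - y) = 2(1.0 - -3.7) = 2(4.7) = 9.4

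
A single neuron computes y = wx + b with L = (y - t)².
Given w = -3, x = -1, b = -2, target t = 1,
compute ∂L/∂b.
∂L/∂b = 0

y = wx + b = (-3)(-1) + -2 = 1
∂L/∂y = 2(y - t) = 2(1 - 1) = 0
∂y/∂b = 1
∂L/∂b = ∂L/∂y · ∂y/∂b = 0 × 1 = 0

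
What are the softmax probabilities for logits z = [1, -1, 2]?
p = [0.2595, 0.0351, 0.7054]

exp(z) = [2.718, 0.3679, 7.389]
Sum = 10.48
p = [0.2595, 0.0351, 0.7054]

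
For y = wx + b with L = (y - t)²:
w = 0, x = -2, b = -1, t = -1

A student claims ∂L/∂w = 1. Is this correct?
Incorrect

y = (0)(-2) + -1 = -1
∂L/∂y = 2(y - t) = 2(-1 - -1) = 0
∂y/∂w = x = -2
∂L/∂w = 0 × -2 = 0

Claimed value: 1
Incorrect: The correct gradient is 0.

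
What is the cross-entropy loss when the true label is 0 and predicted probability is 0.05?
L = 0.05129

L = -0·log(0.05) - 1·log(0.95) = -log(0.95) = 0.05129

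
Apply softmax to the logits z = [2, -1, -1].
p = [0.9094, 0.0453, 0.0453]

exp(z) = [7.389, 0.3679, 0.3679]
Sum = 8.125
p = [0.9094, 0.0453, 0.0453]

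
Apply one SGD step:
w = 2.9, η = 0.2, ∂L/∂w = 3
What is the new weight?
w_new = 2.3

w_new = w - η·∂L/∂w = 2.9 - 0.2×(3) = 2.9 - (0.6) = 2.3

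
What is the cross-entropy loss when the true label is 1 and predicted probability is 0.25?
L = 1.386

L = -1·log(0.25) - 0·log(0.75) = -log(0.25) = 1.386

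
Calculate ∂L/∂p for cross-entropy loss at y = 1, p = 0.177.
∂L/∂p = -5.65

∂L/∂p = -y/p + (1-y)/(1-p) = -1/0.177 + 0 = -5.65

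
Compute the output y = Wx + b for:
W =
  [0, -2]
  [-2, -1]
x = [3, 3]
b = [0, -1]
y = [-6, -10]

Wx = [0×3 + -2×3, -2×3 + -1×3]
   = [-6, -9]
y = Wx + b = [-6 + 0, -9 + -1] = [-6, -10]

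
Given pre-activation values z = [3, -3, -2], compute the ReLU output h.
h = [3, 0, 0]

ReLU applied element-wise: max(0,3)=3, max(0,-3)=0, max(0,-2)=0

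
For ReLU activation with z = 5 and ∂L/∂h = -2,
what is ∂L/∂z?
∂L/∂z = -2

h = ReLU(5) = 5
Since z > 0: ∂h/∂z = 1
∂L/∂z = ∂L/∂h · ∂h/∂z = -2 × 1 = -2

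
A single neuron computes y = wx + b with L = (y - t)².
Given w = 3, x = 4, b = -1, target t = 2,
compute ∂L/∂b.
∂L/∂b = 18

y = wx + b = (3)(4) + -1 = 11
∂L/∂y = 2(y - t) = 2(11 - 2) = 18
∂y/∂b = 1
∂L/∂b = ∂L/∂y · ∂y/∂b = 18 × 1 = 18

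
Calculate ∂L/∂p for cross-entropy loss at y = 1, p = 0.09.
∂L/∂p = -11.11

∂L/∂p = -y/p + (1-y)/(1-p) = -1/0.09 + 0 = -11.11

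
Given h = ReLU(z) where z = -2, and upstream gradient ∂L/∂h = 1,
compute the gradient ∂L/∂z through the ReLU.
∂L/∂z = 0

h = ReLU(-2) = 0
Since z < 0: ∂h/∂z = 0
∂L/∂z = ∂L/∂h · ∂h/∂z = 1 × 0 = 0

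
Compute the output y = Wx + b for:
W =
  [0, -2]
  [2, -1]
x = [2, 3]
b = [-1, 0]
y = [-7, 1]

Wx = [0×2 + -2×3, 2×2 + -1×3]
   = [-6, 1]
y = Wx + b = [-6 + -1, 1 + 0] = [-7, 1]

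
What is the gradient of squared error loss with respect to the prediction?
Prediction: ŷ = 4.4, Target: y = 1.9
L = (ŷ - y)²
∂L/∂ŷ = 5.0

∂L/∂ŷ = 2(ŷ - y) = 2(4.4 - 1.9) = 2(2.5) = 5.0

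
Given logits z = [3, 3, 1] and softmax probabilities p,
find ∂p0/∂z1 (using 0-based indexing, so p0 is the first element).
∂p0/∂z1 = -0.2193

p = softmax(z) = [0.4683, 0.4683, 0.06338]
p0 = 0.4683, p1 = 0.4683

∂p0/∂z1 = -p0 × p1 = -0.4683 × 0.4683 = -0.2193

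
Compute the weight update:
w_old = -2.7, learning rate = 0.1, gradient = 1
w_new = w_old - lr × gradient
w_new = -2.8

w_new = w - η·∂L/∂w = -2.7 - 0.1×(1) = -2.7 - (0.1) = -2.8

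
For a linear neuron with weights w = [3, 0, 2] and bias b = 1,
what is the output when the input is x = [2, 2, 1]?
y = 9

y = (3)(2) + (0)(2) + (2)(1) + 1 = 9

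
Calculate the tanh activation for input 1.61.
0.9232

tanh(1.61) = (e^(1.61) - e^(-1.61))/(e^(1.61) + e^(-1.61)) = 0.9232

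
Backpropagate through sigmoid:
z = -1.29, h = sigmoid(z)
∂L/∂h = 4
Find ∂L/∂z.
∂L/∂z = 0.677

σ(-1.29) = 0.2159
σ'(-1.29) = σ(-1.29)(1 - σ(-1.29)) = 0.2159 × 0.7841 = 0.1693
∂L/∂z = ∂L/∂h · σ'(z) = 4 × 0.1693 = 0.677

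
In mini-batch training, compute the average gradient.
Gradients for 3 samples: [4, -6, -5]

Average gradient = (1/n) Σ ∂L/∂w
Average gradient = -2.333

Average = (1/3)(4 + -6 + -5) = -7/3 = -2.333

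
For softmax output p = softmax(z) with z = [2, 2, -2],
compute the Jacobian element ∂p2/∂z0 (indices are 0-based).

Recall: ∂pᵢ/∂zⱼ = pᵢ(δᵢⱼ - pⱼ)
∂p2/∂z0 = -0.004496

p = softmax(z) = [0.4955, 0.4955, 0.009075]
p2 = 0.009075, p0 = 0.4955

∂p2/∂z0 = -p2 × p0 = -0.009075 × 0.4955 = -0.004496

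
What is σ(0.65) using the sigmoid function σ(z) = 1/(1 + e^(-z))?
0.657

sigmoid(0.65) = 1/(1 + e^(-0.65)) = 1/(1 + 0.522) = 0.657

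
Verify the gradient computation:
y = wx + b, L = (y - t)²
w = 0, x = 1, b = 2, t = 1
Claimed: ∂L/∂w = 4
Incorrect

y = (0)(1) + 2 = 2
∂L/∂y = 2(y - t) = 2(2 - 1) = 2
∂y/∂w = x = 1
∂L/∂w = 2 × 1 = 2

Claimed value: 4
Incorrect: The correct gradient is 2.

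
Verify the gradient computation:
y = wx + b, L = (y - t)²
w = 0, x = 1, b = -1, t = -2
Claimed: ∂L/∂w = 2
Correct

y = (0)(1) + -1 = -1
∂L/∂y = 2(y - t) = 2(-1 - -2) = 2
∂y/∂w = x = 1
∂L/∂w = 2 × 1 = 2

Claimed value: 2
Correct: The correct gradient is 2.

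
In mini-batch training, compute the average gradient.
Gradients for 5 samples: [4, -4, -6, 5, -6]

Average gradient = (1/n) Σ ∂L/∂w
Average gradient = -1.4

Average = (1/5)(4 + -4 + -6 + 5 + -6) = -7/5 = -1.4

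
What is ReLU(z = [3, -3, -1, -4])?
h = [3, 0, 0, 0]

ReLU applied element-wise: max(0,3)=3, max(0,-3)=0, max(0,-1)=0, max(0,-4)=0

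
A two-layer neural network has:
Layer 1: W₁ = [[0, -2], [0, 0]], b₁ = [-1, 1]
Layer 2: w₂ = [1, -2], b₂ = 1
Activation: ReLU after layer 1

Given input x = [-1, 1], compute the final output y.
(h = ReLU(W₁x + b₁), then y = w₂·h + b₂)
y = -1

Layer 1 pre-activation: z₁ = [-3, 1]
After ReLU: h = [0, 1]
Layer 2 output: y = 1×0 + -2×1 + 1 = -1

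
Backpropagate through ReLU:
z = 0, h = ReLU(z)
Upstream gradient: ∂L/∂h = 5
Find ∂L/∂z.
∂L/∂z = 0

h = ReLU(0) = 0
At z = 0: ∂h/∂z = 0 (by convention)
∂L/∂z = ∂L/∂h · ∂h/∂z = 5 × 0 = 0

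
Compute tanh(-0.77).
-0.6469

tanh(-0.77) = (e^(-0.77) - e^(0.77))/(e^(-0.77) + e^(0.77)) = -0.6469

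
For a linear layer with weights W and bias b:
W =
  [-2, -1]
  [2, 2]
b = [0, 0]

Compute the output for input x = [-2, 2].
y = [2, 0]

Wx = [-2×-2 + -1×2, 2×-2 + 2×2]
   = [2, 0]
y = Wx + b = [2 + 0, 0 + 0] = [2, 0]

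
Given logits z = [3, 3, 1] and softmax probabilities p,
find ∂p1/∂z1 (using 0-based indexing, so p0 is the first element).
∂p1/∂z1 = 0.249

p = softmax(z) = [0.4683, 0.4683, 0.06338]
p1 = 0.4683

∂p1/∂z1 = p1(1 - p1) = 0.4683 × (1 - 0.4683) = 0.249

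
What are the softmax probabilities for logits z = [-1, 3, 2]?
p = [0.0132, 0.7214, 0.2654]

exp(z) = [0.3679, 20.09, 7.389]
Sum = 27.84
p = [0.0132, 0.7214, 0.2654]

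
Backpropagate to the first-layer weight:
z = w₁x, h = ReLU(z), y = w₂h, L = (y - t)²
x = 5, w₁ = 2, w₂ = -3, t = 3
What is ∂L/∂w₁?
∂L/∂w₁ = 990

Forward pass:
z = w₁x = 2×5 = 10
h = ReLU(10) = 10
y = w₂h = -3×10 = -30

Backward pass:
∂L/∂y = 2(y - t) = 2(-30 - 3) = -66
∂y/∂h = w₂ = -3
∂h/∂z = 1 (ReLU derivative)
∂z/∂w₁ = x = 5

∂L/∂w₁ = -66 × -3 × 1 × 5 = 990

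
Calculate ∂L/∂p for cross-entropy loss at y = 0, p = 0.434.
∂L/∂p = 1.767

∂L/∂p = -y/p + (1-y)/(1-p) = 0 + 1/0.566 = 1.767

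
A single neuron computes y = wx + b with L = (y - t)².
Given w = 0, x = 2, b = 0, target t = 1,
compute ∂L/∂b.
∂L/∂b = -2

y = wx + b = (0)(2) + 0 = 0
∂L/∂y = 2(y - t) = 2(0 - 1) = -2
∂y/∂b = 1
∂L/∂b = ∂L/∂y · ∂y/∂b = -2 × 1 = -2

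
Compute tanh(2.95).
0.9945

tanh(2.95) = (e^(2.95) - e^(-2.95))/(e^(2.95) + e^(-2.95)) = 0.9945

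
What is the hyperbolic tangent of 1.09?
0.7969

tanh(1.09) = (e^(1.09) - e^(-1.09))/(e^(1.09) + e^(-1.09)) = 0.7969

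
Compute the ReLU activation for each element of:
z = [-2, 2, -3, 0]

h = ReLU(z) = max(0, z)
h = [0, 2, 0, 0]

ReLU applied element-wise: max(0,-2)=0, max(0,2)=2, max(0,-3)=0, max(0,0)=0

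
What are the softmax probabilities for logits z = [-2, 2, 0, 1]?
p = [0.012, 0.6572, 0.0889, 0.2418]

exp(z) = [0.1353, 7.389, 1, 2.718]
Sum = 11.24
p = [0.012, 0.6572, 0.0889, 0.2418]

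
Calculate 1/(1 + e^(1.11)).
0.2479

sigmoid(-1.11) = 1/(1 + e^(1.11)) = 1/(1 + 3.034) = 0.2479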